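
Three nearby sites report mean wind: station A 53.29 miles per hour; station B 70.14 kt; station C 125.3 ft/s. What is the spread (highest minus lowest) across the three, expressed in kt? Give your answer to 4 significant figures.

27.93 kt

station A: 53.29 mph = 46.3077 kt.
station C: 125.3 ft/s = 74.2382 kt.
Spread: 74.2382 − 46.3077 = 27.93 kt.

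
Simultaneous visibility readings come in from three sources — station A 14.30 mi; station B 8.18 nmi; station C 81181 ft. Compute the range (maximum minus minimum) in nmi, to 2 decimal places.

5.18 nmi

station A: 14.30 SM = 12.4264 nmi.
station C: 81181 ft = 13.3607 nmi.
Spread: 13.3607 − 8.1800 = 5.18 nmi.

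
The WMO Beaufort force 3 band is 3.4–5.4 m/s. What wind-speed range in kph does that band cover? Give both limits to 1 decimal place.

3.4–5.4 m/s × 3.6 = 12.2–19.4 km/h.

12.2 to 19.4 km/h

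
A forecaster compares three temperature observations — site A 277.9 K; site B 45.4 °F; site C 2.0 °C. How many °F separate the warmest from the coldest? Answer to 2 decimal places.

9.80 °F

site A: 277.9 K = 4.750 °C.
site B: 45.4 °F = 7.444 °C.
Spread: 7.444 − 2.000 = 5.444 °C = 9.80 °F.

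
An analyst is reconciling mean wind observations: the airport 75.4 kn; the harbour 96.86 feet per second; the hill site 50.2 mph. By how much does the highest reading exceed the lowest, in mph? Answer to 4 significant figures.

the airport: 75.4 kt = 86.7688 mph.
the harbour: 96.86 ft/s = 66.0409 mph.
Spread: 86.7688 − 50.2000 = 36.57 mph.

36.57 mph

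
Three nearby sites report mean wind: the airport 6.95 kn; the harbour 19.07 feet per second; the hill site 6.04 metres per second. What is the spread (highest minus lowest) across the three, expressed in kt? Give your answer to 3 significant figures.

4.79 kt

the harbour: 19.07 ft/s = 11.2987 kt.
the hill site: 6.04 m/s = 11.7408 kt.
Spread: 11.7408 − 6.9500 = 4.79 kt.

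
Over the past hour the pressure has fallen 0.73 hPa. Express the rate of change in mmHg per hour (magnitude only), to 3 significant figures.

0.73 hPa / 1 h × 0.750062 mmHg/hPa = 0.548 mmHg/h.

0.548 mmHg per hour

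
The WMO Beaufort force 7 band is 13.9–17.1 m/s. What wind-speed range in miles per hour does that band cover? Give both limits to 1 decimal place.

13.9–17.1 m/s × 2.237 = 31.1–38.3 mph.

31.1 to 38.3 mph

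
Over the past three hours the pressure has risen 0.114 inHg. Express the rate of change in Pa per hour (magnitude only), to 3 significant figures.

129 Pa per hour

0.114 inHg / 3 h × 3386.39 Pa/inHg = 129 Pa/h.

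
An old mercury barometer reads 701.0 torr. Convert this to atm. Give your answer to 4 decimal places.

1 mmHg = 0.00131579 atm, so 701.0 × 0.00131579 = 0.9224 atm.

0.9224 atm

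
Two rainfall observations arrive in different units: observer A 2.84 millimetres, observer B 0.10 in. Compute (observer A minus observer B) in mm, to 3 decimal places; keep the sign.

observer B: 0.10 in = 2.54000 mm.
Difference: 2.84000 − 2.54000 = 0.300 mm.

0.300 mm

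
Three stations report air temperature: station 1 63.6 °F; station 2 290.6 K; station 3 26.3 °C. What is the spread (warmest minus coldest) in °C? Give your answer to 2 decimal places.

8.85 °C

station 1: 63.6 °F = 17.556 °C.
station 2: 290.6 K = 17.450 °C.
Spread: 26.300 − 17.450 = 8.850 °C.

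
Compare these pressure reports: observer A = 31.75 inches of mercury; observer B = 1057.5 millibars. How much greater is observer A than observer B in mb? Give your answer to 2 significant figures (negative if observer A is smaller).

18 mb

observer A: 31.75 inHg = 1075.18 mb.
Difference: 1075.18 − 1057.50 = 18 mb.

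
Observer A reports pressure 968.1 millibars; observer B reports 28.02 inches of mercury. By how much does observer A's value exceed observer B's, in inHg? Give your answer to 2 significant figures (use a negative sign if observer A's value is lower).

observer A: 968.1 mb = 28.5880 inHg.
Difference: 28.5880 − 28.0200 = 0.57 inHg.

0.57 inHg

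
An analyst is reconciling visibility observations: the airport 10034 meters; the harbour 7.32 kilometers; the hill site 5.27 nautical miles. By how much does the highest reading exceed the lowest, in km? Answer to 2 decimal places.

the airport: 10034 m = 10.0340 km.
the hill site: 5.27 nmi = 9.7600 km.
Spread: 10.0340 − 7.3200 = 2.71 km.

2.71 km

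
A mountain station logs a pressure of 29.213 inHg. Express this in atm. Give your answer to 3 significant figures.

0.976 atm

1 inHg = 0.0334211 atm, so 29.213 × 0.0334211 = 0.976 atm.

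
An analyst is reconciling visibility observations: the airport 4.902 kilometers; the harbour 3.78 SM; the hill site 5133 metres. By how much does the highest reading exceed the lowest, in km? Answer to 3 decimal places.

the harbour: 3.78 SM = 6.08332 km.
the hill site: 5133 m = 5.13300 km.
Spread: 6.08332 − 4.90200 = 1.181 km.

1.181 km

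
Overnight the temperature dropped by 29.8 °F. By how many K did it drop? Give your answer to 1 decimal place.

Converting a difference, only the 9/5 scale factor applies: ΔK = 29.8 × 0.5556 = 16.6 K.

16.6 K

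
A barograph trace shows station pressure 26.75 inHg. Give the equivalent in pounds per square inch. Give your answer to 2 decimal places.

13.14 psi

1 inHg = 0.491154 psi, so 26.75 × 0.491154 = 13.14 psi.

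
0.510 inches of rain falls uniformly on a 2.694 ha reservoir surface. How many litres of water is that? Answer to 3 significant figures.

Depth: 0.510 in × 25.4 = 12.954 mm.
Area: 2.694 ha = 26940 m².
1 mm over 1 m² is 1 L, so volume = 12.954 × 26940 = 348980.76 L ≈ 349000 L.

349000 litres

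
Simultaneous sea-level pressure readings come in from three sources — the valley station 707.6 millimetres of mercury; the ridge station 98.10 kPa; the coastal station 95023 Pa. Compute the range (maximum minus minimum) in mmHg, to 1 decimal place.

the ridge station: 98.10 kPa = 735.810 mmHg.
the coastal station: 95023 Pa = 712.731 mmHg.
Spread: 735.810 − 707.600 = 28.2 mmHg.

28.2 mmHg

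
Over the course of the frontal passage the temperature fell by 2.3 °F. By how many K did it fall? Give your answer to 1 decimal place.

Converting a difference, only the 9/5 scale factor applies: ΔK = 2.3 × 0.5556 = 1.3 K.

1.3 K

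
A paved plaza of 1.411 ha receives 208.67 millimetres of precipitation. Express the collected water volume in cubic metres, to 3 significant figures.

Area: 1.411 ha = 14110 m².
1 mm over 1 m² is 1 L, so volume = 208.67 × 14110 = 2944333.7 L = 2940 m³.

2940 cubic metres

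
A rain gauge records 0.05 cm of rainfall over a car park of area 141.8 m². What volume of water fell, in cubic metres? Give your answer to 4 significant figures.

0.07090 cubic metres

Depth: 0.05 cm × 10 = 0.5 mm.
1 mm over 1 m² is 1 L, so volume = 0.5 × 141.8 = 70.9 L = 0.07090 m³.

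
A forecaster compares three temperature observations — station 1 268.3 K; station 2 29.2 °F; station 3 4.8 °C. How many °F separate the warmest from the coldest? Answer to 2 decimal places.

17.37 °F

station 1: 268.3 K = -4.850 °C.
station 2: 29.2 °F = -1.556 °C.
Spread: 4.800 − (-4.850) = 9.650 °C = 17.37 °F.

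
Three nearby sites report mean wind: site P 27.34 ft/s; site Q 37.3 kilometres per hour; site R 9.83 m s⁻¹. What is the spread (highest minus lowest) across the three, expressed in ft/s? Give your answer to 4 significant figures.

site Q: 37.3 km/h = 33.99315 ft/s.
site R: 9.83 m/s = 32.25066 ft/s.
Spread: 33.99315 − 27.34000 = 6.653 ft/s.

6.653 ft/s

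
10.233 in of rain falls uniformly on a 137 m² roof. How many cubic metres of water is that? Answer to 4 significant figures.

Depth: 10.233 in × 25.4 = 259.9182 mm.
1 mm over 1 m² is 1 L, so volume = 259.9182 × 137 = 35608.793 L = 35.61 m³.

35.61 cubic metres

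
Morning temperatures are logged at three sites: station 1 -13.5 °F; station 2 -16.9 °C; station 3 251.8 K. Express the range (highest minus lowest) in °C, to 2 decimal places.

station 1: -13.5 °F = -25.278 °C.
station 3: 251.8 K = -21.350 °C.
Spread: (-16.900) − (-25.278) = 8.378 °C.

8.38 °C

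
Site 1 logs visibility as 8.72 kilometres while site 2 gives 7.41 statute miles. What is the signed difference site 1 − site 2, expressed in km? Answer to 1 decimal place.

-3.2 km

site 2: 7.41 SM = 11.925 km.
Difference: 8.720 − 11.925 = -3.2 km.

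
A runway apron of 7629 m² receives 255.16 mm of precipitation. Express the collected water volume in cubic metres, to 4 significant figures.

1 mm over 1 m² is 1 L, so volume = 255.16 × 7629 = 1946615.6 L = 1947 m³.

1947 cubic metres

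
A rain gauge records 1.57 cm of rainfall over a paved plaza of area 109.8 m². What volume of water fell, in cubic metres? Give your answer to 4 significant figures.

1.724 cubic metres

Depth: 1.57 cm × 10 = 15.7 mm.
1 mm over 1 m² is 1 L, so volume = 15.7 × 109.8 = 1723.86 L = 1.724 m³.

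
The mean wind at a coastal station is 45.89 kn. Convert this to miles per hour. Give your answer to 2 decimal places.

1 kt = 1.15078 mph, so 45.89 × 1.15078 = 52.81 mph.

52.81 mph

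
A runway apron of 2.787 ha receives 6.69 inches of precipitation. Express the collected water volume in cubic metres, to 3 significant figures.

Depth: 6.69 in × 25.4 = 169.926 mm.
Area: 2.787 ha = 27870 m².
1 mm over 1 m² is 1 L, so volume = 169.926 × 27870 = 4735837.6 L = 4740 m³.

4740 cubic metres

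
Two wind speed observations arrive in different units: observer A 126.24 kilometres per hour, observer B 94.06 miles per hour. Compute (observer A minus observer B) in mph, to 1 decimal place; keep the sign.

-15.6 mph

observer A: 126.24 km/h = 78.442 mph.
Difference: 78.442 − 94.060 = -15.6 mph.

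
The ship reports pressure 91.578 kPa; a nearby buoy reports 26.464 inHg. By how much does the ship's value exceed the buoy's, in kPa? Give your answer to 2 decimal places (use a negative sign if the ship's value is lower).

the buoy: 26.464 inHg = 89.6174 kPa.
Difference: 91.5780 − 89.6174 = 1.96 kPa.

1.96 kPa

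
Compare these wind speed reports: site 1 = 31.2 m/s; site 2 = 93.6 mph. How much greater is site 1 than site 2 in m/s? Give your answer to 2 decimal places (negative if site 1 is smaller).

site 2: 93.6 mph = 41.8429 m/s.
Difference: 31.2000 − 41.8429 = -10.64 m/s.

-10.64 m/s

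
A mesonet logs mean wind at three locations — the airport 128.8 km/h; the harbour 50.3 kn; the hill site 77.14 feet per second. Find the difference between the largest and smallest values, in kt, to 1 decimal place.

23.8 kt

the airport: 128.8 km/h = 69.546 kt.
the hill site: 77.14 ft/s = 45.704 kt.
Spread: 69.546 − 45.704 = 23.8 kt.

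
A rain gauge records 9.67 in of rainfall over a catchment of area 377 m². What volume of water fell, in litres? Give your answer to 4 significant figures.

Depth: 9.67 in × 25.4 = 245.618 mm.
1 mm over 1 m² is 1 L, so volume = 245.618 × 377 = 92597.986 L ≈ 92600 L.

92600 litres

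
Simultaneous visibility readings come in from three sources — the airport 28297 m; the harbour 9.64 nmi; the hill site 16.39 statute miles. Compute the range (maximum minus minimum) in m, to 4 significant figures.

10440 m

the harbour: 9.64 nmi = 17853.28 m.
the hill site: 16.39 SM = 26377.15 m.
Spread: 28297.00 − 17853.28 = 10440 m.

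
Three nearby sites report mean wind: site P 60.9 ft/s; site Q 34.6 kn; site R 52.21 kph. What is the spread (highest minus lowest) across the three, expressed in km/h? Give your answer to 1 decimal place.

14.6 km/h

site P: 60.9 ft/s = 66.824 km/h.
site Q: 34.6 kt = 64.079 km/h.
Spread: 66.824 − 52.210 = 14.6 km/h.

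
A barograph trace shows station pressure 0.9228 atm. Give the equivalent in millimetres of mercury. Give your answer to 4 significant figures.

1 atm = 760 mmHg, so 0.9228 × 760 = 701.3 mmHg.

701.3 mmHg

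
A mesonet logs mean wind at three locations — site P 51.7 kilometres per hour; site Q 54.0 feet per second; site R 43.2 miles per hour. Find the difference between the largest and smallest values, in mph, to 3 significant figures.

11.1 mph

site P: 51.7 km/h = 32.125 mph.
site Q: 54.0 ft/s = 36.818 mph.
Spread: 43.200 − 32.125 = 11.1 mph.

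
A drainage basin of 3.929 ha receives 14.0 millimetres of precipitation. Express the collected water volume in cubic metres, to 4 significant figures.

Area: 3.929 ha = 39290 m².
1 mm over 1 m² is 1 L, so volume = 14 × 39290 = 550060 L = 550.1 m³.

550.1 cubic metres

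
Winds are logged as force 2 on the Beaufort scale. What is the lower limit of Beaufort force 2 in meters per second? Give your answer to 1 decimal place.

1.6 m/s

Beaufort 2 (light breeze) spans 1.6–3.3 m/s.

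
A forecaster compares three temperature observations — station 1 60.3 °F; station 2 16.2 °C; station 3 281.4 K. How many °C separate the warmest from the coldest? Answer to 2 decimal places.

station 1: 60.3 °F = 15.722 °C.
station 3: 281.4 K = 8.250 °C.
Spread: 16.200 − 8.250 = 7.950 °C.

7.95 °C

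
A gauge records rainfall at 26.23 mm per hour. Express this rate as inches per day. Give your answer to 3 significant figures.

24.8 in/day

26.23 mm/hour × 0.0393701 in/mm × 24 hour/day = 24.8 in/day.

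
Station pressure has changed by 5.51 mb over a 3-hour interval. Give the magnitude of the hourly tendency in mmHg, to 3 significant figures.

1.38 mmHg per hour

5.51 mb / 3 h × 0.750062 mmHg/mb = 1.38 mmHg/h.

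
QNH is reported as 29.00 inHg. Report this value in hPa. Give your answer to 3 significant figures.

1 inHg = 33.8639 hPa, so 29.00 × 33.8639 = 982 hPa.

982 hPa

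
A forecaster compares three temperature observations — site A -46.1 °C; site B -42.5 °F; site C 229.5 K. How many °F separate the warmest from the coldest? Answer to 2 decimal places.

8.48 °F

site B: -42.5 °F = -41.389 °C.
site C: 229.5 K = -43.650 °C.
Spread: (-41.389) − (-46.100) = 4.711 °C = 8.48 °F.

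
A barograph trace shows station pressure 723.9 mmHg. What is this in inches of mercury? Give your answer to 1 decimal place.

28.5 inHg

1 mmHg = 0.0393701 inHg, so 723.9 × 0.0393701 = 28.5 inHg.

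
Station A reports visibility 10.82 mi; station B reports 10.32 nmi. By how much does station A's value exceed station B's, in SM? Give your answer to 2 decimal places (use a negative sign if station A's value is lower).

station B: 10.32 nmi = 11.8760 SM.
Difference: 10.8200 − 11.8760 = -1.06 SM.

-1.06 SM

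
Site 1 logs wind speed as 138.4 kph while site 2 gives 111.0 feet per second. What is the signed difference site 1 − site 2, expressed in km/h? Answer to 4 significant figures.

site 2: 111.0 ft/s = 121.7981 km/h.
Difference: 138.4000 − 121.7981 = 16.60 km/h.

16.60 km/h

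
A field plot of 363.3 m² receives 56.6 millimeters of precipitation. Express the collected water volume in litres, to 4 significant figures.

20560 litres

1 mm over 1 m² is 1 L, so volume = 56.6 × 363.3 = 20562.78 L ≈ 20560 L.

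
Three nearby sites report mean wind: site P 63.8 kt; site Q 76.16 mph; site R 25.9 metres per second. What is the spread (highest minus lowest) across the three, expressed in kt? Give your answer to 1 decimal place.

15.8 kt

site Q: 76.16 mph = 66.181 kt.
site R: 25.9 m/s = 50.346 kt.
Spread: 66.181 − 50.346 = 15.8 kt.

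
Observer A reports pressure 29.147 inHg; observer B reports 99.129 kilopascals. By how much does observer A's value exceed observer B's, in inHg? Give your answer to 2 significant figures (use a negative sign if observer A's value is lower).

-0.13 inHg

observer B: 99.129 kPa = 29.2728 inHg.
Difference: 29.1470 − 29.2728 = -0.13 inHg.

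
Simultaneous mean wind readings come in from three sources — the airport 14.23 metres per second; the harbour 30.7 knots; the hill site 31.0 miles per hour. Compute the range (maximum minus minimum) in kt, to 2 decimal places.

3.76 kt

the airport: 14.23 m/s = 27.6609 kt.
the hill site: 31.0 mph = 26.9383 kt.
Spread: 30.7000 − 26.9383 = 3.76 kt.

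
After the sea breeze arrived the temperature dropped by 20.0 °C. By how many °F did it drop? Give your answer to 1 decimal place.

For a temperature change the 32° offset cancels: Δ°F = 20.0 × 1.8 = 36.0 °F.

36.0 °F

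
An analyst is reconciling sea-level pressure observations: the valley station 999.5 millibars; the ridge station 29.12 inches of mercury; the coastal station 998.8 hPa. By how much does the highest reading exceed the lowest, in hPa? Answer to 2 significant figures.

13 hPa

the valley station: 999.5 mb = 999.50 hPa.
the ridge station: 29.12 inHg = 986.12 hPa.
Spread: 999.50 − 986.12 = 13 hPa.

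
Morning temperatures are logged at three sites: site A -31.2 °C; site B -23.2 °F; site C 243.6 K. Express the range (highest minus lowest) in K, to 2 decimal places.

1.65 K

site B: -23.2 °F = -30.667 °C.
site C: 243.6 K = -29.550 °C.
Spread: (-29.550) − (-31.200) = 1.650 °C.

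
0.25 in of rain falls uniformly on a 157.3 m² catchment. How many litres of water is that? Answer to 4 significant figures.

998.9 litres

Depth: 0.25 in × 25.4 = 6.35 mm.
1 mm over 1 m² is 1 L, so volume = 6.35 × 157.3 = 998.855 L ≈ 998.9 L.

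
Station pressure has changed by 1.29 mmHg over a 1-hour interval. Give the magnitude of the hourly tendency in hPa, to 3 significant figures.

1.29 mmHg / 1 h × 1.33322 hPa/mmHg = 1.72 hPa/h.

1.72 hPa per hour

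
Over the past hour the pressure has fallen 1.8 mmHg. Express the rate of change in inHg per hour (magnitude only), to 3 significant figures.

1.8 mmHg / 1 h × 0.0393701 inHg/mmHg = 0.0709 inHg/h.

0.0709 inHg per hour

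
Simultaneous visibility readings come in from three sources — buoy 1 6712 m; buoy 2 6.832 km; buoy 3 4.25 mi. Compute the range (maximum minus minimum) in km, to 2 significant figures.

0.13 km

buoy 1: 6712 m = 6.7120 km.
buoy 3: 4.25 SM = 6.8397 km.
Spread: 6.8397 − 6.7120 = 0.13 km.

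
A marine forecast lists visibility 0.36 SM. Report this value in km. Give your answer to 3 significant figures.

0.579 km

1 SM = 1.60934 km, so 0.36 × 1.60934 = 0.579 km.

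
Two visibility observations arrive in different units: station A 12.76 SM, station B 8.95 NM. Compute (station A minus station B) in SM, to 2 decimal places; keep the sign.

station B: 8.95 nmi = 10.2995 SM.
Difference: 12.7600 − 10.2995 = 2.46 SM.

2.46 SM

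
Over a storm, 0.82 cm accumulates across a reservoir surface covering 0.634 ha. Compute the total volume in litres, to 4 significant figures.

51990 litres

Depth: 0.82 cm × 10 = 8.2 mm.
Area: 0.634 ha = 6340 m².
1 mm over 1 m² is 1 L, so volume = 8.2 × 6340 = 51988 L ≈ 51990 L.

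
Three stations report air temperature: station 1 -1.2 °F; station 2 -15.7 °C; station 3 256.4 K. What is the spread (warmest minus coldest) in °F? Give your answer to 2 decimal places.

4.94 °F

station 1: -1.2 °F = -18.444 °C.
station 3: 256.4 K = -16.750 °C.
Spread: (-15.700) − (-18.444) = 2.744 °C = 4.94 °F.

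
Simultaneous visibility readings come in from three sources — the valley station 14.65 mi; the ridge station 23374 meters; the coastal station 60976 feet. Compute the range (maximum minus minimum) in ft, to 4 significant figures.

16380 ft

the valley station: 14.65 SM = 77352.00 ft.
the ridge station: 23374 m = 76686.35 ft.
Spread: 77352.00 − 60976.00 = 16380 ft.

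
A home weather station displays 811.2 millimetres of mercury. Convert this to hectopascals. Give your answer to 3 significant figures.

1 mmHg = 1.33322 hPa, so 811.2 × 1.33322 = 1080 hPa.

1080 hPa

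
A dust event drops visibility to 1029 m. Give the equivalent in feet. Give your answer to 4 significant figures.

3376 ft

1 m = 3.28084 ft, so 1029 × 3.28084 = 3376 ft.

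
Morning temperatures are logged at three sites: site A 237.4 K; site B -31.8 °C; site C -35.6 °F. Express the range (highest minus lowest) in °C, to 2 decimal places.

5.76 °C

site A: 237.4 K = -35.750 °C.
site C: -35.6 °F = -37.556 °C.
Spread: (-31.800) − (-37.556) = 5.756 °C.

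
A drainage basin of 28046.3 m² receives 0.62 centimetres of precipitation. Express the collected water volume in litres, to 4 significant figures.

Depth: 0.62 cm × 10 = 6.2 mm.
1 mm over 1 m² is 1 L, so volume = 6.2 × 28046.3 = 173887.06 L ≈ 173900 L.

173900 litres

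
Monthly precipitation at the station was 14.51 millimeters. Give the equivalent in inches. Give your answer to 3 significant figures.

0.571 in

1 mm = 0.0393701 in, so 14.51 × 0.0393701 = 0.571 in.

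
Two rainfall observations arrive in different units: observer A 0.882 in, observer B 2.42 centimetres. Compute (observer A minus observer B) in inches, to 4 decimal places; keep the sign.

-0.0708 in

observer B: 2.42 cm = 0.952756 in.
Difference: 0.882000 − 0.952756 = -0.0708 in.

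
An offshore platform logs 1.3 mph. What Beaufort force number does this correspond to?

Beaufort force 1

1.3 mph = 0.6 m/s, which is Beaufort 1 (light air, 0.3–1.5 m/s).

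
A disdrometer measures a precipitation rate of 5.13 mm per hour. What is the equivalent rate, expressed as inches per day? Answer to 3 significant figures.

4.85 in/day

5.13 mm/hour × 0.0393701 in/mm × 24 hour/day = 4.85 in/day.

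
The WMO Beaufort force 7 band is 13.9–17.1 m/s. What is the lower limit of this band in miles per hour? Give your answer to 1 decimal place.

31.1 mph

13.9–17.1 m/s × 2.237 = 31.1–38.3 mph.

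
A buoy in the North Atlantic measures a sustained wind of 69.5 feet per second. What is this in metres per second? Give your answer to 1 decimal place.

1 ft/s = 0.3048 m/s, so 69.5 × 0.3048 = 21.2 m/s.

21.2 m/s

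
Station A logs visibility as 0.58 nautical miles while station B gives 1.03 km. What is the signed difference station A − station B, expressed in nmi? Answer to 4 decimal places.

0.0238 nmi

station B: 1.03 km = 0.556156 nmi.
Difference: 0.580000 − 0.556156 = 0.0238 nmi.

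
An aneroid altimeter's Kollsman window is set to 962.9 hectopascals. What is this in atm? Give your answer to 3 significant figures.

1 hPa = 0.000986923 atm, so 962.9 × 0.000986923 = 0.950 atm.

0.950 atm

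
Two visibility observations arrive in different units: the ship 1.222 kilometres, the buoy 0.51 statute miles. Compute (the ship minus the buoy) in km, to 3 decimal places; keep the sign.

the buoy: 0.51 SM = 0.82077 km.
Difference: 1.22200 − 0.82077 = 0.401 km.

0.401 km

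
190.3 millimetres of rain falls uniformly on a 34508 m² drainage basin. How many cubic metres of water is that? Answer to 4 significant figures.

6567 cubic metres

1 mm over 1 m² is 1 L, so volume = 190.3 × 34508 = 6566872.4 L = 6567 m³.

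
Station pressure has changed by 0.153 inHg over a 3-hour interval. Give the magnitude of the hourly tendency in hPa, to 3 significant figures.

1.73 hPa per hour

0.153 inHg / 3 h × 33.8639 hPa/inHg = 1.73 hPa/h.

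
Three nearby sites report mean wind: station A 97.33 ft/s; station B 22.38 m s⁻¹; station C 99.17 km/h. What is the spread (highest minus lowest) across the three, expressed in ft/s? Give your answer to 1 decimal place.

23.9 ft/s

station B: 22.38 m/s = 73.425 ft/s.
station C: 99.17 km/h = 90.378 ft/s.
Spread: 97.330 − 73.425 = 23.9 ft/s.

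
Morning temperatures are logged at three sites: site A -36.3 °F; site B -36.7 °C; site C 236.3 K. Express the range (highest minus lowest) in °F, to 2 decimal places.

2.24 °F

site A: -36.3 °F = -37.944 °C.
site C: 236.3 K = -36.850 °C.
Spread: (-36.700) − (-37.944) = 1.244 °C = 2.24 °F.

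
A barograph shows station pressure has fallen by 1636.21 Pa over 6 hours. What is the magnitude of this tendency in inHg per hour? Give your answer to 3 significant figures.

0.0805 inHg per hour

1636.21 Pa / 6 h × 0.0002953 inHg/Pa = 0.0805 inHg/h.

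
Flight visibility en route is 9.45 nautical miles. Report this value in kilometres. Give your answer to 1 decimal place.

17.5 km

1 nmi = 1.852 km, so 9.45 × 1.852 = 17.5 km.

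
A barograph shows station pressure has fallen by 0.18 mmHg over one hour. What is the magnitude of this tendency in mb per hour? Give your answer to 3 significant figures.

0.18 mmHg / 1 h × 1.33322 mb/mmHg = 0.240 mb/h.

0.240 mb per hour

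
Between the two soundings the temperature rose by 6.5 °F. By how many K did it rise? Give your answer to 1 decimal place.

For a temperature change the 32° offset cancels: ΔK = 6.5 × 0.5556 = 3.6 K.

3.6 K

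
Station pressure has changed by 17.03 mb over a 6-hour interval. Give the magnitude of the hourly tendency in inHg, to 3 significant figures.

0.0838 inHg per hour

17.03 mb / 6 h × 0.02953 inHg/mb = 0.0838 inHg/h.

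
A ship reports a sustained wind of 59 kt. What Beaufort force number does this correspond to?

Beaufort force 11

59 kt lies in the Beaufort 11 band (violent storm, 56–63 kt).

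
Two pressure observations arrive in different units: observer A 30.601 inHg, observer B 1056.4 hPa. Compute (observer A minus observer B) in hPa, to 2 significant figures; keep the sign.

observer A: 30.601 inHg = 1036.27 hPa.
Difference: 1036.27 − 1056.40 = -20 hPa.

-20 hPa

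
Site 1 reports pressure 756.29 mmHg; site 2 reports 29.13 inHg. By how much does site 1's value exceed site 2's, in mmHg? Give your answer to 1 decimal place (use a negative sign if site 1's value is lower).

16.4 mmHg

site 2: 29.13 inHg = 739.902 mmHg.
Difference: 756.290 − 739.902 = 16.4 mmHg.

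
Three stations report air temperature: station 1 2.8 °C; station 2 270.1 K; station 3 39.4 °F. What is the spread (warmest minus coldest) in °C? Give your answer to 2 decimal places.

7.16 °C

station 2: 270.1 K = -3.050 °C.
station 3: 39.4 °F = 4.111 °C.
Spread: 4.111 − (-3.050) = 7.161 °C.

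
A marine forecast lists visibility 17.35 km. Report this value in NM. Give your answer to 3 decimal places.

9.368 nmi

1 km = 0.539957 nmi, so 17.35 × 0.539957 = 9.368 nmi.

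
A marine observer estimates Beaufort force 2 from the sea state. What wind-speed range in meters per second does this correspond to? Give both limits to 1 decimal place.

Beaufort 2 (light breeze) spans 1.6–3.3 m/s.

1.6 to 3.3 m/s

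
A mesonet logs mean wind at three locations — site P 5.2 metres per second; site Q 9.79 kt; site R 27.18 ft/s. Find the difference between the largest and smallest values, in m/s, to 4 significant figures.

site Q: 9.79 kt = 5.03641 m/s.
site R: 27.18 ft/s = 8.28446 m/s.
Spread: 8.28446 − 5.03641 = 3.248 m/s.

3.248 m/s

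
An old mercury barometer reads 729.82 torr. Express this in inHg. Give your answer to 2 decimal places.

1 mmHg = 0.0393701 inHg, so 729.82 × 0.0393701 = 28.73 inHg.

28.73 inHg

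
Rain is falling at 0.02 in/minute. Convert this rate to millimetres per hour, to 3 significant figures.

30.5 mm/hour

0.02 in/minute × 25.4 mm/in × 60 minute/hour = 30.5 mm/hour.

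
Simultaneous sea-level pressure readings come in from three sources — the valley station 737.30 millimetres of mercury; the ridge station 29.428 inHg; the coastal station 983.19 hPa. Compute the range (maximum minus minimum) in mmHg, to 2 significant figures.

10 mmHg

the ridge station: 29.428 inHg = 747.47 mmHg.
the coastal station: 983.19 hPa = 737.45 mmHg.
Spread: 747.47 − 737.30 = 10 mmHg.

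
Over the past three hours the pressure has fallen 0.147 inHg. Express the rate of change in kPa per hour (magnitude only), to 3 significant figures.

0.166 kPa per hour

0.147 inHg / 3 h × 3.38639 kPa/inHg = 0.166 kPa/h.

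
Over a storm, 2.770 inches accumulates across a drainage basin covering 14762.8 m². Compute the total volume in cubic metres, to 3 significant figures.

1040 cubic metres

Depth: 2.770 in × 25.4 = 70.358 mm.
1 mm over 1 m² is 1 L, so volume = 70.358 × 14762.8 = 1038681.1 L = 1040 m³.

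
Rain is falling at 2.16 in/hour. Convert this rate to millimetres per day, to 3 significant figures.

2.16 in/hour × 25.4 mm/in × 24 hour/day = 1320 mm/day.

1320 mm/day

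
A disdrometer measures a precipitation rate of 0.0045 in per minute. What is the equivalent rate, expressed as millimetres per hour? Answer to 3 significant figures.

0.0045 in/minute × 25.4 mm/in × 60 minute/hour = 6.86 mm/hour.

6.86 mm/hour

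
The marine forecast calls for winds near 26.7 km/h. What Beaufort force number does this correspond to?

26.7 km/h = 7.4 m/s, which is Beaufort 4 (moderate breeze, 5.5–7.9 m/s).

Beaufort force 4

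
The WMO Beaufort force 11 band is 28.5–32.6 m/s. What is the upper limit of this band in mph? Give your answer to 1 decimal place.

72.9 mph

28.5–32.6 m/s × 2.237 = 63.8–72.9 mph.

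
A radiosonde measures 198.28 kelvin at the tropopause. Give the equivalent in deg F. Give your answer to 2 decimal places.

First to °C: -74.87 °C.
Then to °F: -102.77 °F.

-102.77 °F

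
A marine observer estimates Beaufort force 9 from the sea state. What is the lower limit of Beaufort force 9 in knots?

Beaufort 9 (strong gale) spans 41–47 knots.

41 kt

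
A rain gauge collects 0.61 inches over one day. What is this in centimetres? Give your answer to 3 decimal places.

1.549 cm

1 in = 2.54 cm, so 0.61 × 2.54 = 1.549 cm.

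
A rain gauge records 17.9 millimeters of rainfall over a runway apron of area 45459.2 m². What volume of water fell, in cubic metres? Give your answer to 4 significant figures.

813.7 cubic metres

1 mm over 1 m² is 1 L, so volume = 17.9 × 45459.2 = 813719.68 L = 813.7 m³.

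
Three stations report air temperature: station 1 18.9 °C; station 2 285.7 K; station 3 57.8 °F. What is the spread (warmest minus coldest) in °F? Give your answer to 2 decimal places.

11.43 °F

station 2: 285.7 K = 12.550 °C.
station 3: 57.8 °F = 14.333 °C.
Spread: 18.900 − 12.550 = 6.350 °C = 11.43 °F.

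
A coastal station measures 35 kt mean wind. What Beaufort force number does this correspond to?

35 kt lies in the Beaufort 8 band (gale, 34–40 kt).

Beaufort force 8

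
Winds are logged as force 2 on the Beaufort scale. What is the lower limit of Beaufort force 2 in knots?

Beaufort 2 (light breeze) spans 4–6 knots.

4 kt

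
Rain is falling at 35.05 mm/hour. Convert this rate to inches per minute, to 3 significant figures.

35.05 mm/hour × 0.0393701 in/mm × 0.0166667 hour/minute = 0.0230 in/minute.

0.0230 in/minute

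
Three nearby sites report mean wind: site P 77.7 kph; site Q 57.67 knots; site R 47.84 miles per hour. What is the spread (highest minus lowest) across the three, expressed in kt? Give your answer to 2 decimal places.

16.10 kt

site P: 77.7 km/h = 41.9546 kt.
site R: 47.84 mph = 41.5718 kt.
Spread: 57.6700 − 41.5718 = 16.10 kt.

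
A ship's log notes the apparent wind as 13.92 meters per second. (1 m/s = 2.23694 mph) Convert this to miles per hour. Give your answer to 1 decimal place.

1 m/s = 2.23694 mph, so 13.92 × 2.23694 = 31.1 mph.

31.1 mph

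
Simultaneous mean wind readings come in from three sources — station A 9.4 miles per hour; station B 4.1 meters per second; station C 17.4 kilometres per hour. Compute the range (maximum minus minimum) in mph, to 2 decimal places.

1.64 mph

station B: 4.1 m/s = 9.1714 mph.
station C: 17.4 km/h = 10.8119 mph.
Spread: 10.8119 − 9.1714 = 1.64 mph.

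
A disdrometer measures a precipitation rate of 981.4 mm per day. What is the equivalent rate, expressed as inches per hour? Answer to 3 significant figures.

981.4 mm/day × 0.0393701 in/mm × 0.0416667 day/hour = 1.61 in/hour.

1.61 in/hour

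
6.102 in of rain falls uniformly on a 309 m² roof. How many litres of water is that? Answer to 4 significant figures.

47890 litres

Depth: 6.102 in × 25.4 = 154.9908 mm.
1 mm over 1 m² is 1 L, so volume = 154.9908 × 309 = 47892.157 L ≈ 47890 L.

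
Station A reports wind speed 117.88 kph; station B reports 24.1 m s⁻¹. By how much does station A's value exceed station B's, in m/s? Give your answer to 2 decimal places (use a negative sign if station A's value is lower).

station A: 117.88 km/h = 32.7444 m/s.
Difference: 32.7444 − 24.1000 = 8.64 m/s.

8.64 m/s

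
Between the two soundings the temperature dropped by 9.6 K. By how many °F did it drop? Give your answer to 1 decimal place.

A change of 1 °C equals a change of 1.8 °F: Δ°F = 9.6 × 1.8 = 17.3 °F.

17.3 °F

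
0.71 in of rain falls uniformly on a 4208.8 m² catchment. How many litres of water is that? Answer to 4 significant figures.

Depth: 0.71 in × 25.4 = 18.034 mm.
1 mm over 1 m² is 1 L, so volume = 18.034 × 4208.8 = 75901.499 L ≈ 75900 L.

75900 litres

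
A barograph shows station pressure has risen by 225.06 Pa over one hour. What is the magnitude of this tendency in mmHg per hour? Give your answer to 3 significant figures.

1.69 mmHg per hour

225.06 Pa / 1 h × 0.00750062 mmHg/Pa = 1.69 mmHg/h.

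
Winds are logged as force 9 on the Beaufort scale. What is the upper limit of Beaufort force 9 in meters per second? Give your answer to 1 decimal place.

24.4 m/s

Beaufort 9 (strong gale) spans 20.8–24.4 m/s.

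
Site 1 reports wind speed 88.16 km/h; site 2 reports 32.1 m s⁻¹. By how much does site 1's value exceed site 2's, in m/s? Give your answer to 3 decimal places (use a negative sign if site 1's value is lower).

-7.611 m/s

site 1: 88.16 km/h = 24.48889 m/s.
Difference: 24.48889 − 32.10000 = -7.611 m/s.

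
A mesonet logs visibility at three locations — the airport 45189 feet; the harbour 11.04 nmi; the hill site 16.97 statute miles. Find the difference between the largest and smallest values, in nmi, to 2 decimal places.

the airport: 45189 ft = 7.4372 nmi.
the hill site: 16.97 SM = 14.7465 nmi.
Spread: 14.7465 − 7.4372 = 7.31 nmi.

7.31 nmi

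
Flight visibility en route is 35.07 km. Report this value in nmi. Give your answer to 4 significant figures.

18.94 nmi

1 km = 0.539957 nmi, so 35.07 × 0.539957 = 18.94 nmi.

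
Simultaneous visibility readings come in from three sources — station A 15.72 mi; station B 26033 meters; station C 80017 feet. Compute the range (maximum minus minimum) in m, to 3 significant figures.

1640 m

station A: 15.72 SM = 25298.89 m.
station C: 80017 ft = 24389.18 m.
Spread: 26033.00 − 24389.18 = 1640 m.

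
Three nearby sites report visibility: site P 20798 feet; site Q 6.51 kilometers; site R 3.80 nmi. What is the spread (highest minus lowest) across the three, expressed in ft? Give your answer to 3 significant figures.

2290 ft

site Q: 6.51 km = 21358.27 ft.
site R: 3.80 nmi = 23089.24 ft.
Spread: 23089.24 − 20798.00 = 2290 ft.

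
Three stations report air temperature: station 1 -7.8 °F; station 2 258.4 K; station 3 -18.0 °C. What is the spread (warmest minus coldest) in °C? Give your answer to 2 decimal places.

station 1: -7.8 °F = -22.111 °C.
station 2: 258.4 K = -14.750 °C.
Spread: (-14.750) − (-22.111) = 7.361 °C.

7.36 °C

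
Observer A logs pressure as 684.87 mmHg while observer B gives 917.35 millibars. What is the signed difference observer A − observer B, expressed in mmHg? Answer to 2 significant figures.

-3.2 mmHg

observer B: 917.35 mb = 688.069 mmHg.
Difference: 684.870 − 688.069 = -3.2 mmHg.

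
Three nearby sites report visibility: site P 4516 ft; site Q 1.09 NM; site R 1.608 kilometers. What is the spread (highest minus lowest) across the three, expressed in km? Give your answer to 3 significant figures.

0.642 km

site P: 4516 ft = 1.37648 km.
site Q: 1.09 nmi = 2.01868 km.
Spread: 2.01868 − 1.37648 = 0.642 km.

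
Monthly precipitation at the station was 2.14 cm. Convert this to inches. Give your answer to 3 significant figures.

1 cm = 0.393701 in, so 2.14 × 0.393701 = 0.843 in.

0.843 in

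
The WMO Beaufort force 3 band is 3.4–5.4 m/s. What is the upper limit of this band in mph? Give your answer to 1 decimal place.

12.1 mph

3.4–5.4 m/s × 2.237 = 7.6–12.1 mph.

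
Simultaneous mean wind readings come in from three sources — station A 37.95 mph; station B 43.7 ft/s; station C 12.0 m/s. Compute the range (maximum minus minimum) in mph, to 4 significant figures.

station B: 43.7 ft/s = 29.7955 mph.
station C: 12.0 m/s = 26.8432 mph.
Spread: 37.9500 − 26.8432 = 11.11 mph.

11.11 mph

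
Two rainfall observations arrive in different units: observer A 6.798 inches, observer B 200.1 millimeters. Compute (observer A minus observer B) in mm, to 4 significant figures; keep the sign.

-27.43 mm

observer A: 6.798 in = 172.6692 mm.
Difference: 172.6692 − 200.1000 = -27.43 mm.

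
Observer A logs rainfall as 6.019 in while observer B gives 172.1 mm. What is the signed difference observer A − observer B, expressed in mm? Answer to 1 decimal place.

observer A: 6.019 in = 152.883 mm.
Difference: 152.883 − 172.100 = -19.2 mm.

-19.2 mm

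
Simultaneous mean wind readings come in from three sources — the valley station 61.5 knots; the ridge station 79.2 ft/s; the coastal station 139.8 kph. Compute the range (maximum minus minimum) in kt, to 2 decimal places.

the ridge station: 79.2 ft/s = 46.9247 kt.
the coastal station: 139.8 km/h = 75.4860 kt.
Spread: 75.4860 − 46.9247 = 28.56 kt.

28.56 kt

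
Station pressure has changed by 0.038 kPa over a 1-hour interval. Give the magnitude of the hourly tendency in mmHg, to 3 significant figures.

0.038 kPa / 1 h × 7.50062 mmHg/kPa = 0.285 mmHg/h.

0.285 mmHg per hour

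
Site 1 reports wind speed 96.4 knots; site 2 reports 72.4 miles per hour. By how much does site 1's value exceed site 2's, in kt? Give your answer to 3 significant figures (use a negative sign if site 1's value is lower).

site 2: 72.4 mph = 62.914 kt.
Difference: 96.400 − 62.914 = 33.5 kt.

33.5 kt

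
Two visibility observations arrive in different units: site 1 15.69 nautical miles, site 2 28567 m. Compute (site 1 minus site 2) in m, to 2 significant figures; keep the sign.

site 1: 15.69 nmi = 29057.88 m.
Difference: 29057.88 − 28567.00 = 490 m.

490 m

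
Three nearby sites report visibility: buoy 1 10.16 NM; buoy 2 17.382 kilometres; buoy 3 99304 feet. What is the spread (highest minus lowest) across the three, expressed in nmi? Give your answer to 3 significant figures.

6.96 nmi

buoy 2: 17.382 km = 9.3855 nmi.
buoy 3: 99304 ft = 16.3433 nmi.
Spread: 16.3433 − 9.3855 = 6.96 nmi.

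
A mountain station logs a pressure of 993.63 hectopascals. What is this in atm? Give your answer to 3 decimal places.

0.981 atm

1 hPa = 0.000986923 atm, so 993.63 × 0.000986923 = 0.981 atm.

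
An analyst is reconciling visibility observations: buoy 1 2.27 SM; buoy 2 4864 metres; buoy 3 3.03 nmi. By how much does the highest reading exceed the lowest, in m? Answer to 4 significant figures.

1958 m

buoy 1: 2.27 SM = 3653.21 m.
buoy 3: 3.03 nmi = 5611.56 m.
Spread: 5611.56 − 3653.21 = 1958 m.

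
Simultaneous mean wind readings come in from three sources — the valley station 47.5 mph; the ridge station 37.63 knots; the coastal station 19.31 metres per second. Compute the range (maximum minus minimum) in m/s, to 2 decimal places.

1.92 m/s

the valley station: 47.5 mph = 21.2344 m/s.
the ridge station: 37.63 kt = 19.3585 m/s.
Spread: 21.2344 − 19.3100 = 1.92 m/s.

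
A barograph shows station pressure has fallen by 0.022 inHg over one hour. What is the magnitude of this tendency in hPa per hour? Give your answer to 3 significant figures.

0.022 inHg / 1 h × 33.8639 hPa/inHg = 0.745 hPa/h.

0.745 hPa per hour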